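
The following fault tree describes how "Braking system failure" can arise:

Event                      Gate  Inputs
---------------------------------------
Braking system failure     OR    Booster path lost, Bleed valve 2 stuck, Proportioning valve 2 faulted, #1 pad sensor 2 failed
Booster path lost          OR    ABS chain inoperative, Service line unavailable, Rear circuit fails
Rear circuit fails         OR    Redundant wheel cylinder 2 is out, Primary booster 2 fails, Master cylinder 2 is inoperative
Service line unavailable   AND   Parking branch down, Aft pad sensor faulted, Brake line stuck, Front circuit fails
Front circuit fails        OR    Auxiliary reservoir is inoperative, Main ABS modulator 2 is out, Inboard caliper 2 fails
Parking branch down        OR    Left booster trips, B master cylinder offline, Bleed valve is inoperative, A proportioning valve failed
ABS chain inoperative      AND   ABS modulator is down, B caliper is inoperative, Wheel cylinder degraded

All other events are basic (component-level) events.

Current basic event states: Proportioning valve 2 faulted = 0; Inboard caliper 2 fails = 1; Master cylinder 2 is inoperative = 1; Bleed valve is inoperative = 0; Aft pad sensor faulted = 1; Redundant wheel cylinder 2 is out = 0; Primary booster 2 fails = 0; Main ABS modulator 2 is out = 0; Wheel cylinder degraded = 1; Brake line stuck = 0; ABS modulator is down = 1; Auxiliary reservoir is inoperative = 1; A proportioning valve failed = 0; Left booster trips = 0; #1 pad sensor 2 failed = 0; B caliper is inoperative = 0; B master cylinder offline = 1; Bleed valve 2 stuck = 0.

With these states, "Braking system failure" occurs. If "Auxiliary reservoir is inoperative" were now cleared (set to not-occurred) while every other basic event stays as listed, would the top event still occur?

Yes

Counterfactual: set "Auxiliary reservoir is inoperative" to not occurred.
ABS chain inoperative [AND]: ABS modulator is down=occurs, B caliper is inoperative=not, Wheel cylinder degraded=occurs → not all inputs occur → does not occur.
Parking branch down [OR]: Left booster trips=not, B master cylinder offline=occurs, Bleed valve is inoperative=not, A proportioning valve failed=not → at least one input occurs → occurs.
Front circuit fails [OR]: Auxiliary reservoir is inoperative=not, Main ABS modulator 2 is out=not, Inboard caliper 2 fails=occurs → at least one input occurs → occurs.
Service line unavailable [AND]: Parking branch down=occurs, Aft pad sensor faulted=occurs, Brake line stuck=not, Front circuit fails=occurs → not all inputs occur → does not occur.
Rear circuit fails [OR]: Redundant wheel cylinder 2 is out=not, Primary booster 2 fails=not, Master cylinder 2 is inoperative=occurs → at least one input occurs → occurs.
Booster path lost [OR]: ABS chain inoperative=not, Service line unavailable=not, Rear circuit fails=occurs → at least one input occurs → occurs.
Braking system failure [OR]: Booster path lost=occurs, Bleed valve 2 stuck=not, Proportioning valve 2 faulted=not, #1 pad sensor 2 failed=not → at least one input occurs → occurs.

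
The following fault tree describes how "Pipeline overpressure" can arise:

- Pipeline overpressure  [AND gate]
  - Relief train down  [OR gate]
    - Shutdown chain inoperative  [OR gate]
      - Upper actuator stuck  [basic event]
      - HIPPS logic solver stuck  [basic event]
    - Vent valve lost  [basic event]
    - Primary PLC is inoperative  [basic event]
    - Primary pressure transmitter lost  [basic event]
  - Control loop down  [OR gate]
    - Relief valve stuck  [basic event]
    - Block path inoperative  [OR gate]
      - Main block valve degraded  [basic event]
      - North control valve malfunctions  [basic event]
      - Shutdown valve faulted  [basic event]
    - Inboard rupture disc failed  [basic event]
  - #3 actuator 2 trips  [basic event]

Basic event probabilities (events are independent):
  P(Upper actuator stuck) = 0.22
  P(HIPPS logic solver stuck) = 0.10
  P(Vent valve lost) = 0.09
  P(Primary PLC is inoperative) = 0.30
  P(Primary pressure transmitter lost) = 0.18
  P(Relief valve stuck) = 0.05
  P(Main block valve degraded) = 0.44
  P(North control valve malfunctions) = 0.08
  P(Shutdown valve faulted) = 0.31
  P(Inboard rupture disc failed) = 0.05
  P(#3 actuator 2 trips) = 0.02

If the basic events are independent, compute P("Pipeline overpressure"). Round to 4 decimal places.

0.0086

P(Shutdown chain inoperative) [OR] = 1 − (1−0.22) × (1−0.10) = 0.298000
P(Relief train down) [OR] = 1 − (1−0.298000) × (1−0.09) × (1−0.30) × (1−0.18) = 0.633317
P(Block path inoperative) [OR] = 1 − (1−0.44) × (1−0.08) × (1−0.31) = 0.644512
P(Control loop down) [OR] = 1 − (1−0.05) × (1−0.644512) × (1−0.05) = 0.679172
P(Pipeline overpressure) [AND] = 0.633317 × 0.679172 × 0.02 = 0.008603
Rounded to 4 decimal places: P(Pipeline overpressure) ≈ 0.0086.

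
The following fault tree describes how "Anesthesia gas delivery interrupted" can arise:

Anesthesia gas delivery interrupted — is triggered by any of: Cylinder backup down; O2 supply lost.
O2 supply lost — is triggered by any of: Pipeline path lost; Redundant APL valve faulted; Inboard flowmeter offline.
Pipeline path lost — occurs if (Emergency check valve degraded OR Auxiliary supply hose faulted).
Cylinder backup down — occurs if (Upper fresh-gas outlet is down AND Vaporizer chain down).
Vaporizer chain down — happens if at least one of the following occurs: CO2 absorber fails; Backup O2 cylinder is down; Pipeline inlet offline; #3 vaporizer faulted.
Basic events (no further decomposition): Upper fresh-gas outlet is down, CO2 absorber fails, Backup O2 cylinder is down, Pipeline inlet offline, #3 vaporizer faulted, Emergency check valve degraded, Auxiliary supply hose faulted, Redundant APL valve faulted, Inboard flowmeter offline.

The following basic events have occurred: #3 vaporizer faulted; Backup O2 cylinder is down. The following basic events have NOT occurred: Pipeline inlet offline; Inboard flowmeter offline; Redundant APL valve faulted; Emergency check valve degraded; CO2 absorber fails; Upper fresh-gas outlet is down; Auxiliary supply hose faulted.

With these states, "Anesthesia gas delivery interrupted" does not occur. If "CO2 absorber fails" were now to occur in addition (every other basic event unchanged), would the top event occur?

No

Counterfactual: set "CO2 absorber fails" to occurred.
Vaporizer chain down [OR]: CO2 absorber fails=occurs, Backup O2 cylinder is down=occurs, Pipeline inlet offline=not, #3 vaporizer faulted=occurs → at least one input occurs → occurs.
Cylinder backup down [AND]: Upper fresh-gas outlet is down=not, Vaporizer chain down=occurs → not all inputs occur → does not occur.
Pipeline path lost [OR]: Emergency check valve degraded=not, Auxiliary supply hose faulted=not → no input occurs → does not occur.
O2 supply lost [OR]: Pipeline path lost=not, Redundant APL valve faulted=not, Inboard flowmeter offline=not → no input occurs → does not occur.
Anesthesia gas delivery interrupted [OR]: Cylinder backup down=not, O2 supply lost=not → no input occurs → does not occur.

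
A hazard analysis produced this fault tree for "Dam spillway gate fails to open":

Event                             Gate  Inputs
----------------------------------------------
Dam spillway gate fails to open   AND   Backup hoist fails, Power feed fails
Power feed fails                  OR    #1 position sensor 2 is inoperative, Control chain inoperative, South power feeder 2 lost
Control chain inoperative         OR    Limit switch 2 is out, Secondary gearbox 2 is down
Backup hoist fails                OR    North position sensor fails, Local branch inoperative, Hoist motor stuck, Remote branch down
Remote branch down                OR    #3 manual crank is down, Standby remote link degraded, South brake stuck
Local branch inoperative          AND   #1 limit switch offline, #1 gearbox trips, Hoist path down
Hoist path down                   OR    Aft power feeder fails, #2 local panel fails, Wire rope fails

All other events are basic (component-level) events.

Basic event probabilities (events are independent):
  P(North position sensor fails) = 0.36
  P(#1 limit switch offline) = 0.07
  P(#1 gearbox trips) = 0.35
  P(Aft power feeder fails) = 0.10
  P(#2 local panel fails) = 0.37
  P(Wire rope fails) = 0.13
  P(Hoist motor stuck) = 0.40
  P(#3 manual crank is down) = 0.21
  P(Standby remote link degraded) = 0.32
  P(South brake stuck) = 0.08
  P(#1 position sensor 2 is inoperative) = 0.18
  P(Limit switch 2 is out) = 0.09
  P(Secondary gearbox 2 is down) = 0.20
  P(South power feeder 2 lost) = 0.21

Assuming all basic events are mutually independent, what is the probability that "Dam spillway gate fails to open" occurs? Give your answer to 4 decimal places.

0.4294

P(Hoist path down) [OR] = 1 − (1−0.10) × (1−0.37) × (1−0.13) = 0.506710
P(Local branch inoperative) [AND] = 0.07 × 0.35 × 0.506710 = 0.012414
P(Remote branch down) [OR] = 1 − (1−0.21) × (1−0.32) × (1−0.08) = 0.505776
P(Backup hoist fails) [OR] = 1 − (1−0.36) × (1−0.012414) × (1−0.40) × (1−0.505776) = 0.812574
P(Control chain inoperative) [OR] = 1 − (1−0.09) × (1−0.20) = 0.272000
P(Power feed fails) [OR] = 1 − (1−0.18) × (1−0.272000) × (1−0.21) = 0.528402
P(Dam spillway gate fails to open) [AND] = 0.812574 × 0.528402 = 0.429366
Rounded to 4 decimal places: P(Dam spillway gate fails to open) ≈ 0.4294.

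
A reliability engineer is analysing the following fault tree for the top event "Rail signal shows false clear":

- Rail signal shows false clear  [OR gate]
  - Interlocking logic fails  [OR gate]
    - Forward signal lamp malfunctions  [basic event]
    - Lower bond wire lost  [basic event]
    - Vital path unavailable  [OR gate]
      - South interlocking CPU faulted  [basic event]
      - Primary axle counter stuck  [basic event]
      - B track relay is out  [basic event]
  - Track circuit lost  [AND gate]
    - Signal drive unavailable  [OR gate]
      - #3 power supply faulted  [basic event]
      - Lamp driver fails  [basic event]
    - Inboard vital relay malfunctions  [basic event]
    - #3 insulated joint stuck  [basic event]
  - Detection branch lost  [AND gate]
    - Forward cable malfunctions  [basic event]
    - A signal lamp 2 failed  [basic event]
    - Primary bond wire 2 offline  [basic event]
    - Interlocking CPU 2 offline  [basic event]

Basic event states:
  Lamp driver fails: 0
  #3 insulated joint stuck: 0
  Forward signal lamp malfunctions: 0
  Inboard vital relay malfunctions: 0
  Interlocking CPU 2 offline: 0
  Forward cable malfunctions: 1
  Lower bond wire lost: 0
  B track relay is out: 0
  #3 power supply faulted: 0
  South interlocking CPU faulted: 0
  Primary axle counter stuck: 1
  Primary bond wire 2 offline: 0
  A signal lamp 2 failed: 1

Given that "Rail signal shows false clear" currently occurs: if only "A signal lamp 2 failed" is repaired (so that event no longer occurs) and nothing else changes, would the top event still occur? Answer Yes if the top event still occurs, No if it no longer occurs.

Counterfactual: set "A signal lamp 2 failed" to not occurred.
Vital path unavailable [OR]: South interlocking CPU faulted=not, Primary axle counter stuck=occurs, B track relay is out=not → at least one input occurs → occurs.
Interlocking logic fails [OR]: Forward signal lamp malfunctions=not, Lower bond wire lost=not, Vital path unavailable=occurs → at least one input occurs → occurs.
Signal drive unavailable [OR]: #3 power supply faulted=not, Lamp driver fails=not → no input occurs → does not occur.
Track circuit lost [AND]: Signal drive unavailable=not, Inboard vital relay malfunctions=not, #3 insulated joint stuck=not → not all inputs occur → does not occur.
Detection branch lost [AND]: Forward cable malfunctions=occurs, A signal lamp 2 failed=not, Primary bond wire 2 offline=not, Interlocking CPU 2 offline=not → not all inputs occur → does not occur.
Rail signal shows false clear [OR]: Interlocking logic fails=occurs, Track circuit lost=not, Detection branch lost=not → at least one input occurs → occurs.

Yes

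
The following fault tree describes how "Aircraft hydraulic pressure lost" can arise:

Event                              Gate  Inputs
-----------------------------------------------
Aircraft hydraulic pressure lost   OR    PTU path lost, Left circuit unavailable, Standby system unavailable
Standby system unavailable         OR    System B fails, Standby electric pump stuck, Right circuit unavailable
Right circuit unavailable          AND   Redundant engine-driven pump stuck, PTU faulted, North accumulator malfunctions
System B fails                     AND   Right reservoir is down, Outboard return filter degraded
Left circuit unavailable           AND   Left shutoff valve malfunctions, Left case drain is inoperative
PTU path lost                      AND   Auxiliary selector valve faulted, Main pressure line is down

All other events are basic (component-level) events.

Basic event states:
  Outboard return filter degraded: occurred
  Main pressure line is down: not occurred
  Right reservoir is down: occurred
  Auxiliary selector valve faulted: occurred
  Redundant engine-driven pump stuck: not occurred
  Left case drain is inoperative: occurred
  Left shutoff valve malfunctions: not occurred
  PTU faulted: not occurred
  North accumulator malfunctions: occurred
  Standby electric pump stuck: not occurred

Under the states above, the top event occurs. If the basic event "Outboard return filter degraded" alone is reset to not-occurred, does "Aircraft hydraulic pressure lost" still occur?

No

Counterfactual: set "Outboard return filter degraded" to not occurred.
PTU path lost [AND]: Auxiliary selector valve faulted=occurs, Main pressure line is down=not → not all inputs occur → does not occur.
Left circuit unavailable [AND]: Left shutoff valve malfunctions=not, Left case drain is inoperative=occurs → not all inputs occur → does not occur.
System B fails [AND]: Right reservoir is down=occurs, Outboard return filter degraded=not → not all inputs occur → does not occur.
Right circuit unavailable [AND]: Redundant engine-driven pump stuck=not, PTU faulted=not, North accumulator malfunctions=occurs → not all inputs occur → does not occur.
Standby system unavailable [OR]: System B fails=not, Standby electric pump stuck=not, Right circuit unavailable=not → no input occurs → does not occur.
Aircraft hydraulic pressure lost [OR]: PTU path lost=not, Left circuit unavailable=not, Standby system unavailable=not → no input occurs → does not occur.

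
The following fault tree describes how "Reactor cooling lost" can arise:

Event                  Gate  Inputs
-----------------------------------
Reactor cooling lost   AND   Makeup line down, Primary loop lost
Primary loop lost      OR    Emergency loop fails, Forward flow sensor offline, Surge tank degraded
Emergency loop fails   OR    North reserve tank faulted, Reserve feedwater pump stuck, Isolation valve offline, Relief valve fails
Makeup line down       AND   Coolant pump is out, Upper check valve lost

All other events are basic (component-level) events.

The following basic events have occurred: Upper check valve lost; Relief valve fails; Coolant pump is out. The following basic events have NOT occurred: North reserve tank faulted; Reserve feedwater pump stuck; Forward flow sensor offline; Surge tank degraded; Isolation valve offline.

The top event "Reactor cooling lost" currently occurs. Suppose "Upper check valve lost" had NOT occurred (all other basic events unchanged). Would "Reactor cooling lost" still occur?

Counterfactual: set "Upper check valve lost" to not occurred.
Makeup line down [AND]: Coolant pump is out=occurs, Upper check valve lost=not → not all inputs occur → does not occur.
Emergency loop fails [OR]: North reserve tank faulted=not, Reserve feedwater pump stuck=not, Isolation valve offline=not, Relief valve fails=occurs → at least one input occurs → occurs.
Primary loop lost [OR]: Emergency loop fails=occurs, Forward flow sensor offline=not, Surge tank degraded=not → at least one input occurs → occurs.
Reactor cooling lost [AND]: Makeup line down=not, Primary loop lost=occurs → not all inputs occur → does not occur.

No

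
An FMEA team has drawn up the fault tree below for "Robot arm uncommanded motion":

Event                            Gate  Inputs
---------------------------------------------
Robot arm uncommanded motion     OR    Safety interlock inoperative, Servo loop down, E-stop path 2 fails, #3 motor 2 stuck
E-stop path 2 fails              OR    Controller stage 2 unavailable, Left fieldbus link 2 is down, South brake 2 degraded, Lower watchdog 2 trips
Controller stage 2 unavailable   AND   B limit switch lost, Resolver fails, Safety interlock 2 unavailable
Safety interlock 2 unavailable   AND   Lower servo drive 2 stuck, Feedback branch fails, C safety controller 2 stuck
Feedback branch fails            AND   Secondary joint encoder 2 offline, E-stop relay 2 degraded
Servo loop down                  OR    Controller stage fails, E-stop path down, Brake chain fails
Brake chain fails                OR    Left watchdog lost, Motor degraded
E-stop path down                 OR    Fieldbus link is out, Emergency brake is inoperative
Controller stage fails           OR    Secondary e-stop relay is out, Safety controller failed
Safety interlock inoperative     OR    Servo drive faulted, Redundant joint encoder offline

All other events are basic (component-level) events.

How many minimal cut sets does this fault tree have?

Safety interlock inoperative [OR]: union of children's cut sets → 2 cut set(s).
Controller stage fails [OR]: union of children's cut sets → 2 cut set(s).
E-stop path down [OR]: union of children's cut sets → 2 cut set(s).
Brake chain fails [OR]: union of children's cut sets → 2 cut set(s).
Servo loop down [OR]: union of children's cut sets → 6 cut set(s).
Feedback branch fails [AND]: one cut set from each child combined → 1 × 1 = 1 cut set(s).
Safety interlock 2 unavailable [AND]: one cut set from each child combined → 1 × 1 × 1 = 1 cut set(s).
Controller stage 2 unavailable [AND]: one cut set from each child combined → 1 × 1 × 1 = 1 cut set(s).
E-stop path 2 fails [OR]: union of children's cut sets → 4 cut set(s).
Robot arm uncommanded motion [OR]: union of children's cut sets → 13 cut set(s).

13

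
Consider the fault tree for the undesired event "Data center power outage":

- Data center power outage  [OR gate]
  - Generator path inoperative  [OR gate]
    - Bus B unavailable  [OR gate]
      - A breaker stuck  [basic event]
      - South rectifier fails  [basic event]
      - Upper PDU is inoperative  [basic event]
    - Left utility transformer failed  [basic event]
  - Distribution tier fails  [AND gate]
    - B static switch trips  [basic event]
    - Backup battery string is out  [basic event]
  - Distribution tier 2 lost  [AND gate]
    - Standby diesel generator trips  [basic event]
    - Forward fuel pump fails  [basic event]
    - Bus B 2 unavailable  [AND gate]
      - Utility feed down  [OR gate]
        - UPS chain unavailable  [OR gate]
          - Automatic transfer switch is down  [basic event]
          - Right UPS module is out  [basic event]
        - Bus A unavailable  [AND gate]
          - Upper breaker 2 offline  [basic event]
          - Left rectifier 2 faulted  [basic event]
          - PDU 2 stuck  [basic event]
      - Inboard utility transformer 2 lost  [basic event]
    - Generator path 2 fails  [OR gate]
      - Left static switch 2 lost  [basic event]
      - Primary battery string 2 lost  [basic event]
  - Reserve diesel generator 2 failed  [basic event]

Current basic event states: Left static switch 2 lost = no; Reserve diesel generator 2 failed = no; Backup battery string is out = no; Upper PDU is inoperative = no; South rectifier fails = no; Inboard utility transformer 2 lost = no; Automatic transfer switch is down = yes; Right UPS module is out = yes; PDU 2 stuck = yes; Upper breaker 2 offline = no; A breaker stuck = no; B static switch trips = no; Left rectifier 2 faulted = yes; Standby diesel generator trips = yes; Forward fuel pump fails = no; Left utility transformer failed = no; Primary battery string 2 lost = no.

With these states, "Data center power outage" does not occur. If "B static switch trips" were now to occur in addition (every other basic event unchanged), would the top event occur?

Counterfactual: set "B static switch trips" to occurred.
Bus B unavailable [OR]: A breaker stuck=not, South rectifier fails=not, Upper PDU is inoperative=not → no input occurs → does not occur.
Generator path inoperative [OR]: Bus B unavailable=not, Left utility transformer failed=not → no input occurs → does not occur.
Distribution tier fails [AND]: B static switch trips=occurs, Backup battery string is out=not → not all inputs occur → does not occur.
UPS chain unavailable [OR]: Automatic transfer switch is down=occurs, Right UPS module is out=occurs → at least one input occurs → occurs.
Bus A unavailable [AND]: Upper breaker 2 offline=not, Left rectifier 2 faulted=occurs, PDU 2 stuck=occurs → not all inputs occur → does not occur.
Utility feed down [OR]: UPS chain unavailable=occurs, Bus A unavailable=not → at least one input occurs → occurs.
Bus B 2 unavailable [AND]: Utility feed down=occurs, Inboard utility transformer 2 lost=not → not all inputs occur → does not occur.
Generator path 2 fails [OR]: Left static switch 2 lost=not, Primary battery string 2 lost=not → no input occurs → does not occur.
Distribution tier 2 lost [AND]: Standby diesel generator trips=occurs, Forward fuel pump fails=not, Bus B 2 unavailable=not, Generator path 2 fails=not → not all inputs occur → does not occur.
Data center power outage [OR]: Generator path inoperative=not, Distribution tier fails=not, Distribution tier 2 lost=not, Reserve diesel generator 2 failed=not → no input occurs → does not occur.

No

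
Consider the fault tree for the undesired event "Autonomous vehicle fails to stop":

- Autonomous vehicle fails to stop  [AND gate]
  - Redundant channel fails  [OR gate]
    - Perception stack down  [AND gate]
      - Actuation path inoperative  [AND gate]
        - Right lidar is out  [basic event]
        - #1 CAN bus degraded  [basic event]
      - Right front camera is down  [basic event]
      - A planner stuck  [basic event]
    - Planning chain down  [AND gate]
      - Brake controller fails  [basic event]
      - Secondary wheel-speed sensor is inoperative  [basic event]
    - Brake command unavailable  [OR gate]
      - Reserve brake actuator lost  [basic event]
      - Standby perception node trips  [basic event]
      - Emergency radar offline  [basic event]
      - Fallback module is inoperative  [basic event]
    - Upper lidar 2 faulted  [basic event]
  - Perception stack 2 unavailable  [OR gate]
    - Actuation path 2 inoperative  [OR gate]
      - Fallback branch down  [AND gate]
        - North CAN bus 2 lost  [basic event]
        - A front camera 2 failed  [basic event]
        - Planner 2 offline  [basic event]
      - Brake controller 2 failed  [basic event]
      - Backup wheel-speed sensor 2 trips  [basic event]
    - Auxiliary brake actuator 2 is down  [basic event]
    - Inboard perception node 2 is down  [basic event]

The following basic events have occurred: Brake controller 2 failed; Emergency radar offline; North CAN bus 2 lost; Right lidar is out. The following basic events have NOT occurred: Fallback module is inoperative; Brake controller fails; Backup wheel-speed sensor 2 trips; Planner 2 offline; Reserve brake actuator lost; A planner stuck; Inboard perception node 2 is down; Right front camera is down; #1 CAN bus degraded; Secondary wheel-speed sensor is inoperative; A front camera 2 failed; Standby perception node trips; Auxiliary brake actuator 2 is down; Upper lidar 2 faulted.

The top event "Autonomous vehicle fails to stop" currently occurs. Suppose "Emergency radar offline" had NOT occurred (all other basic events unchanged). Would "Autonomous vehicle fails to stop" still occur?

No

Counterfactual: set "Emergency radar offline" to not occurred.
Actuation path inoperative [AND]: Right lidar is out=occurs, #1 CAN bus degraded=not → not all inputs occur → does not occur.
Perception stack down [AND]: Actuation path inoperative=not, Right front camera is down=not, A planner stuck=not → not all inputs occur → does not occur.
Planning chain down [AND]: Brake controller fails=not, Secondary wheel-speed sensor is inoperative=not → not all inputs occur → does not occur.
Brake command unavailable [OR]: Reserve brake actuator lost=not, Standby perception node trips=not, Emergency radar offline=not, Fallback module is inoperative=not → no input occurs → does not occur.
Redundant channel fails [OR]: Perception stack down=not, Planning chain down=not, Brake command unavailable=not, Upper lidar 2 faulted=not → no input occurs → does not occur.
Fallback branch down [AND]: North CAN bus 2 lost=occurs, A front camera 2 failed=not, Planner 2 offline=not → not all inputs occur → does not occur.
Actuation path 2 inoperative [OR]: Fallback branch down=not, Brake controller 2 failed=occurs, Backup wheel-speed sensor 2 trips=not → at least one input occurs → occurs.
Perception stack 2 unavailable [OR]: Actuation path 2 inoperative=occurs, Auxiliary brake actuator 2 is down=not, Inboard perception node 2 is down=not → at least one input occurs → occurs.
Autonomous vehicle fails to stop [AND]: Redundant channel fails=not, Perception stack 2 unavailable=occurs → not all inputs occur → does not occur.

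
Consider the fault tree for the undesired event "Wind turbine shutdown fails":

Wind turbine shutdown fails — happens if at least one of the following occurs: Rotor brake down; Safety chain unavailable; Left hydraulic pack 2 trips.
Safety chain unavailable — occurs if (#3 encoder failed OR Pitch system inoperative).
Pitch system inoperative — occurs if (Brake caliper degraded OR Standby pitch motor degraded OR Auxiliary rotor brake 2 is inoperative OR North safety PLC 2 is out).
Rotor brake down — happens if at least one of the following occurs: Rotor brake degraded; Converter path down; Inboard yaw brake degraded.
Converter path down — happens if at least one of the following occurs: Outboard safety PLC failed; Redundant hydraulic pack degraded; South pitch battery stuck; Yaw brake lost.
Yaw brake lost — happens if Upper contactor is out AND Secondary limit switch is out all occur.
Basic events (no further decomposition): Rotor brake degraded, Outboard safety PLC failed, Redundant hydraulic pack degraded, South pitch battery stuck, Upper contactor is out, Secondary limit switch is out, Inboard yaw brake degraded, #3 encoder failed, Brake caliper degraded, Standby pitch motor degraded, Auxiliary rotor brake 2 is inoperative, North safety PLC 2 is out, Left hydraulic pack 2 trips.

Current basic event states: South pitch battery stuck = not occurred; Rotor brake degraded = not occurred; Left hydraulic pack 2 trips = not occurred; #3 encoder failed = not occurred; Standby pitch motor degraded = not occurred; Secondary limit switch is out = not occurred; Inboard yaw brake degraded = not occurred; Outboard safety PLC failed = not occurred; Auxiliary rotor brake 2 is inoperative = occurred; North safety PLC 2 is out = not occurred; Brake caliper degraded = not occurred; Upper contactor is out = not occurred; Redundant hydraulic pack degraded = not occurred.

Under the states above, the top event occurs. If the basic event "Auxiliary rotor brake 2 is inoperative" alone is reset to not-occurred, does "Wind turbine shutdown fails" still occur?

Counterfactual: set "Auxiliary rotor brake 2 is inoperative" to not occurred.
Yaw brake lost [AND]: Upper contactor is out=not, Secondary limit switch is out=not → not all inputs occur → does not occur.
Converter path down [OR]: Outboard safety PLC failed=not, Redundant hydraulic pack degraded=not, South pitch battery stuck=not, Yaw brake lost=not → no input occurs → does not occur.
Rotor brake down [OR]: Rotor brake degraded=not, Converter path down=not, Inboard yaw brake degraded=not → no input occurs → does not occur.
Pitch system inoperative [OR]: Brake caliper degraded=not, Standby pitch motor degraded=not, Auxiliary rotor brake 2 is inoperative=not, North safety PLC 2 is out=not → no input occurs → does not occur.
Safety chain unavailable [OR]: #3 encoder failed=not, Pitch system inoperative=not → no input occurs → does not occur.
Wind turbine shutdown fails [OR]: Rotor brake down=not, Safety chain unavailable=not, Left hydraulic pack 2 trips=not → no input occurs → does not occur.

No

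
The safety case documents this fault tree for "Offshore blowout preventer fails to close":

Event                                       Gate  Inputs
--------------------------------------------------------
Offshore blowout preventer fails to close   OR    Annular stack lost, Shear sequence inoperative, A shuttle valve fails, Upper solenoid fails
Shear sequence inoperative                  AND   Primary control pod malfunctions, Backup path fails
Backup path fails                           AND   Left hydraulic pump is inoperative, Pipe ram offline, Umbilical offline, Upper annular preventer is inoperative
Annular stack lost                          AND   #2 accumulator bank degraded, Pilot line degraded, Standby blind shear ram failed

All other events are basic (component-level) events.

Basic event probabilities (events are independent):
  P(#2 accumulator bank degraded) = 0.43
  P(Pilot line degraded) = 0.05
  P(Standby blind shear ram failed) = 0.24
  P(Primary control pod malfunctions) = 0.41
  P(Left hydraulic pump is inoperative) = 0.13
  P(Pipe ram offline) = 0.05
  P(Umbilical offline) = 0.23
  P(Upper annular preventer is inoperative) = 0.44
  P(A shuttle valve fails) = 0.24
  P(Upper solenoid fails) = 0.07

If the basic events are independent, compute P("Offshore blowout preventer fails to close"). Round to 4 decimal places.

0.2970

P(Annular stack lost) [AND] = 0.43 × 0.05 × 0.24 = 0.005160
P(Backup path fails) [AND] = 0.13 × 0.05 × 0.23 × 0.44 = 0.000658
P(Shear sequence inoperative) [AND] = 0.41 × 0.000658 = 0.000270
P(Offshore blowout preventer fails to close) [OR] = 1 − (1−0.005160) × (1−0.000270) × (1−0.24) × (1−0.07) = 0.297037
Rounded to 4 decimal places: P(Offshore blowout preventer fails to close) ≈ 0.2970.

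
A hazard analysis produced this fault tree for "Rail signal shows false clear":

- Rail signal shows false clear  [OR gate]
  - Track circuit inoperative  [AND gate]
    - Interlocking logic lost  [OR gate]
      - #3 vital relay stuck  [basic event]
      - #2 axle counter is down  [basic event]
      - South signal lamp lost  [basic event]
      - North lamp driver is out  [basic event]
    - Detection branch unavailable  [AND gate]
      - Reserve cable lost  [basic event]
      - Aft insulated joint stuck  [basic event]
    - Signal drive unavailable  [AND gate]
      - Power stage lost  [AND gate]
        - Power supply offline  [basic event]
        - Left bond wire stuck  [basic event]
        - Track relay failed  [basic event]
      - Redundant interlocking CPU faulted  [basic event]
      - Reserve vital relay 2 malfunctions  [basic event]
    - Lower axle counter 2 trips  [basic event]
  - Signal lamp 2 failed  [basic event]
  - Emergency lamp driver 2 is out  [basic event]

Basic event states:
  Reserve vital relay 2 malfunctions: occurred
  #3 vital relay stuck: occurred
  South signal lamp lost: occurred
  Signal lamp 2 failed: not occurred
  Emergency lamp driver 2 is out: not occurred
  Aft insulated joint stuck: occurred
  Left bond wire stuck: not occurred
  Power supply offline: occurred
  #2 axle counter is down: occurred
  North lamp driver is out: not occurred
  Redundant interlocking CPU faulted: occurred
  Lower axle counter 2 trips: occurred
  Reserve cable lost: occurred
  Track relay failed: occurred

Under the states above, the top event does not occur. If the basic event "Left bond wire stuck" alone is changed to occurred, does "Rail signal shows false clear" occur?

Counterfactual: set "Left bond wire stuck" to occurred.
Interlocking logic lost [OR]: #3 vital relay stuck=occurs, #2 axle counter is down=occurs, South signal lamp lost=occurs, North lamp driver is out=not → at least one input occurs → occurs.
Detection branch unavailable [AND]: Reserve cable lost=occurs, Aft insulated joint stuck=occurs → all inputs occur → occurs.
Power stage lost [AND]: Power supply offline=occurs, Left bond wire stuck=occurs, Track relay failed=occurs → all inputs occur → occurs.
Signal drive unavailable [AND]: Power stage lost=occurs, Redundant interlocking CPU faulted=occurs, Reserve vital relay 2 malfunctions=occurs → all inputs occur → occurs.
Track circuit inoperative [AND]: Interlocking logic lost=occurs, Detection branch unavailable=occurs, Signal drive unavailable=occurs, Lower axle counter 2 trips=occurs → all inputs occur → occurs.
Rail signal shows false clear [OR]: Track circuit inoperative=occurs, Signal lamp 2 failed=not, Emergency lamp driver 2 is out=not → at least one input occurs → occurs.

Yes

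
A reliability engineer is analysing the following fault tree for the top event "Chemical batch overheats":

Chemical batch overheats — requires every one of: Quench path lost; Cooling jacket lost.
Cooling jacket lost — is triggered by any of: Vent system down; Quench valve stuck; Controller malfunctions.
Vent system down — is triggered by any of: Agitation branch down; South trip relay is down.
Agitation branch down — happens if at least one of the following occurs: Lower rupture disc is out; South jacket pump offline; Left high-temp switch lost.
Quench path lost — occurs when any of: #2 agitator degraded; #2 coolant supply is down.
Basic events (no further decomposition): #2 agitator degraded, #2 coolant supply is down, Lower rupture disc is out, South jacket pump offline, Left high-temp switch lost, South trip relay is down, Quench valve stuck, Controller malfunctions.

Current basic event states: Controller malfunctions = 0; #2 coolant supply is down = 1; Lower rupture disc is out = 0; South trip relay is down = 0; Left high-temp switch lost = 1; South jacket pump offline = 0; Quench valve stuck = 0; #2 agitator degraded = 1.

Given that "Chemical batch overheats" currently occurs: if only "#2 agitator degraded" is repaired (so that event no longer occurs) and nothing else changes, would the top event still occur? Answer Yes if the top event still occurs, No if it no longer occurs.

Counterfactual: set "#2 agitator degraded" to not occurred.
Quench path lost [OR]: #2 agitator degraded=not, #2 coolant supply is down=occurs → at least one input occurs → occurs.
Agitation branch down [OR]: Lower rupture disc is out=not, South jacket pump offline=not, Left high-temp switch lost=occurs → at least one input occurs → occurs.
Vent system down [OR]: Agitation branch down=occurs, South trip relay is down=not → at least one input occurs → occurs.
Cooling jacket lost [OR]: Vent system down=occurs, Quench valve stuck=not, Controller malfunctions=not → at least one input occurs → occurs.
Chemical batch overheats [AND]: Quench path lost=occurs, Cooling jacket lost=occurs → all inputs occur → occurs.

Yes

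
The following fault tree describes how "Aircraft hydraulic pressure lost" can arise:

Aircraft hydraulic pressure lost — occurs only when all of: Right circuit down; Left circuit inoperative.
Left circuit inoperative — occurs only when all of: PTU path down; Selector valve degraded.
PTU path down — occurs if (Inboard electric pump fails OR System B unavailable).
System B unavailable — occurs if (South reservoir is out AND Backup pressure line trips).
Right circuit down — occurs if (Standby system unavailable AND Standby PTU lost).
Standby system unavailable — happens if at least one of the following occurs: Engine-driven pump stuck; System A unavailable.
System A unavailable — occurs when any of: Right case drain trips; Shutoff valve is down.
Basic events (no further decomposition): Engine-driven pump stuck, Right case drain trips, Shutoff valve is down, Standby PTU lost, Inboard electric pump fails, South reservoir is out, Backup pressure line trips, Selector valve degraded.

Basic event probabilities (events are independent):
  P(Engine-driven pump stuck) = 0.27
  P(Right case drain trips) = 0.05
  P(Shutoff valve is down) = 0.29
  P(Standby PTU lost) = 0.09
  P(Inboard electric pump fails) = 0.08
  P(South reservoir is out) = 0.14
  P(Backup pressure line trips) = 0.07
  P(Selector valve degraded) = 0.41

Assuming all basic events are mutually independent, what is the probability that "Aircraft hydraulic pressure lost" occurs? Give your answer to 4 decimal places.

P(System A unavailable) [OR] = 1 − (1−0.05) × (1−0.29) = 0.325500
P(Standby system unavailable) [OR] = 1 − (1−0.27) × (1−0.325500) = 0.507615
P(Right circuit down) [AND] = 0.507615 × 0.09 = 0.045685
P(System B unavailable) [AND] = 0.14 × 0.07 = 0.009800
P(PTU path down) [OR] = 1 − (1−0.08) × (1−0.009800) = 0.089016
P(Left circuit inoperative) [AND] = 0.089016 × 0.41 = 0.036497
P(Aircraft hydraulic pressure lost) [AND] = 0.045685 × 0.036497 = 0.001667
Rounded to 4 decimal places: P(Aircraft hydraulic pressure lost) ≈ 0.0017.

0.0017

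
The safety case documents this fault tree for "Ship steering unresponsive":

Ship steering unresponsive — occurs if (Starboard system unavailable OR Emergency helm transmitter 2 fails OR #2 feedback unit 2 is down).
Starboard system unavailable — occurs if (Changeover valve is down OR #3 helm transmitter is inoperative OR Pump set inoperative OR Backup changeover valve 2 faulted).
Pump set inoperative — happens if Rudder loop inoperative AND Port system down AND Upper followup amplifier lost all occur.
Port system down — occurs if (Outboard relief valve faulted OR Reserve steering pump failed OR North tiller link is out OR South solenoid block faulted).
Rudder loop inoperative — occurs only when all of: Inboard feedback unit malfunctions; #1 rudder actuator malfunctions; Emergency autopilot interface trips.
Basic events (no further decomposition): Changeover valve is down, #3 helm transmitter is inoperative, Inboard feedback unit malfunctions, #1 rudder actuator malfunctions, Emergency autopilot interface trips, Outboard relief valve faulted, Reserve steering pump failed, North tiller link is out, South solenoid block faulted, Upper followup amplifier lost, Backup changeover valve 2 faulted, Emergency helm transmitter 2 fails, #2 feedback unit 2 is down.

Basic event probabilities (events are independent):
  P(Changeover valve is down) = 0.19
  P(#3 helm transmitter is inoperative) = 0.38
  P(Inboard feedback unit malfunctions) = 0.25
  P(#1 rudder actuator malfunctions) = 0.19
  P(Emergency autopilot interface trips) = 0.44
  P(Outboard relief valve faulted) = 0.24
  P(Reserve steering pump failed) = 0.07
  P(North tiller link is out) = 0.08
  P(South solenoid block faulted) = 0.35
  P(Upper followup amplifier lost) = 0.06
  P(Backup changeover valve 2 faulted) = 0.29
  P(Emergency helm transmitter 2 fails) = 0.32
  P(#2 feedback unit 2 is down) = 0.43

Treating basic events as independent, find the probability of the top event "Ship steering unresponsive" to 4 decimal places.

P(Rudder loop inoperative) [AND] = 0.25 × 0.19 × 0.44 = 0.020900
P(Port system down) [OR] = 1 − (1−0.24) × (1−0.07) × (1−0.08) × (1−0.35) = 0.577334
P(Pump set inoperative) [AND] = 0.020900 × 0.577334 × 0.06 = 0.000724
P(Starboard system unavailable) [OR] = 1 − (1−0.19) × (1−0.38) × (1−0.000724) × (1−0.29) = 0.643696
P(Ship steering unresponsive) [OR] = 1 − (1−0.643696) × (1−0.32) × (1−0.43) = 0.861897
Rounded to 4 decimal places: P(Ship steering unresponsive) ≈ 0.8619.

0.8619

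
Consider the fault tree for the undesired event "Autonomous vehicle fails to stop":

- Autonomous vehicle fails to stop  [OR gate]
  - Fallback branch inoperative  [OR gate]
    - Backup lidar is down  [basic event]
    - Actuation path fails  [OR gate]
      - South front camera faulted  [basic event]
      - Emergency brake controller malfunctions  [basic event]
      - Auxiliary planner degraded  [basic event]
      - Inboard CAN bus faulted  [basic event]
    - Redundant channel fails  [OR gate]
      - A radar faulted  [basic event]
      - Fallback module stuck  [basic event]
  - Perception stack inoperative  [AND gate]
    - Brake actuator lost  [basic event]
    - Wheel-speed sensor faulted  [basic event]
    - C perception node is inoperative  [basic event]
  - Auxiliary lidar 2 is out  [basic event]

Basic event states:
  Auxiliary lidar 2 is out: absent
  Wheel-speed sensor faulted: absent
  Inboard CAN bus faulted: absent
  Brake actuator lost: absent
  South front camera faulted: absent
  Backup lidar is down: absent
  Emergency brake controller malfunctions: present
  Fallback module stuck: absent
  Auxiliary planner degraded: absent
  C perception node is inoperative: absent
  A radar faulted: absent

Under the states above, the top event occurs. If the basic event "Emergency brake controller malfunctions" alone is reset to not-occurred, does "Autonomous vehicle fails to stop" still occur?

No

Counterfactual: set "Emergency brake controller malfunctions" to not occurred.
Actuation path fails [OR]: South front camera faulted=not, Emergency brake controller malfunctions=not, Auxiliary planner degraded=not, Inboard CAN bus faulted=not → no input occurs → does not occur.
Redundant channel fails [OR]: A radar faulted=not, Fallback module stuck=not → no input occurs → does not occur.
Fallback branch inoperative [OR]: Backup lidar is down=not, Actuation path fails=not, Redundant channel fails=not → no input occurs → does not occur.
Perception stack inoperative [AND]: Brake actuator lost=not, Wheel-speed sensor faulted=not, C perception node is inoperative=not → not all inputs occur → does not occur.
Autonomous vehicle fails to stop [OR]: Fallback branch inoperative=not, Perception stack inoperative=not, Auxiliary lidar 2 is out=not → no input occurs → does not occur.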